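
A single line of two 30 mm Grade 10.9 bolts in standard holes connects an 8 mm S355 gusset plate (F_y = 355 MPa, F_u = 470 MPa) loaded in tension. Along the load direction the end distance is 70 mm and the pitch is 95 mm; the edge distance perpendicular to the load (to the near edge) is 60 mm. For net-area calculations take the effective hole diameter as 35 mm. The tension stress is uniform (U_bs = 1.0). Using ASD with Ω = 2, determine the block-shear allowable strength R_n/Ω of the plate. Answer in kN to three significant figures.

207 kN

Shear plane L_v = 70 + 1·95 = 165 mm; A_gv = 165 × 8 = 1320 mm².
A_nv = (165 − 1.5·35) × 8 = 900 mm².
A_nt = (60 − 0.5·35) × 8 = 340 mm².
0.6 F_u A_nv = 253.8 kN; 0.6 F_y A_gv = 281.2 kN → shear rupture governs the shear term.
R_n = 253.8 + 1.0 × 470 × 340 / 1000 = 413.6 kN.
Allowable strength R_n/Ω = 413.6 / 2 = 207 kN.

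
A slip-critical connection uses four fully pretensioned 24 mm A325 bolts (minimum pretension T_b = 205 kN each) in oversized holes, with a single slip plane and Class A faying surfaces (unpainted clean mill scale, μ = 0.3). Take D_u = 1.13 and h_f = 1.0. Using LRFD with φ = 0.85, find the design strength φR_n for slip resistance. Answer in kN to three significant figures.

R_n = μ · D_u · h_f · T_b · n_s · n_b = 0.3 × 1.13 × 1.0 × 205 × 1 × 4 = 278 kN.
Design strength φR_n = 0.85 × 278 = 236 kN.

236 kN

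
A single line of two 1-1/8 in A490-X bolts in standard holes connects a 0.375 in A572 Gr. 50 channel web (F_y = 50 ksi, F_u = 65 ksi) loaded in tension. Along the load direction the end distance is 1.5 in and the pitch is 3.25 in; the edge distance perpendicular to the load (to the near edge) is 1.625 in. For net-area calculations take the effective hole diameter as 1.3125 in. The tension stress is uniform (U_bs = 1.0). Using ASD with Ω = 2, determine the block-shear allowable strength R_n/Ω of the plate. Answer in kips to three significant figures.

Shear plane L_v = 1.5 + 1·3.25 = 4.75 in; A_gv = 4.75 × 0.375 = 1.781 in².
A_nv = (4.75 − 1.5·1.3125) × 0.375 = 1.043 in².
A_nt = (1.625 − 0.5·1.3125) × 0.375 = 0.3633 in².
0.6 F_u A_nv = 40.68 kips; 0.6 F_y A_gv = 53.44 kips → shear rupture governs the shear term.
R_n = 40.68 + 1.0 × 65 × 0.3633 = 64.29 kips.
Allowable strength R_n/Ω = 64.29 / 2 = 32.1 kips.

32.1 kips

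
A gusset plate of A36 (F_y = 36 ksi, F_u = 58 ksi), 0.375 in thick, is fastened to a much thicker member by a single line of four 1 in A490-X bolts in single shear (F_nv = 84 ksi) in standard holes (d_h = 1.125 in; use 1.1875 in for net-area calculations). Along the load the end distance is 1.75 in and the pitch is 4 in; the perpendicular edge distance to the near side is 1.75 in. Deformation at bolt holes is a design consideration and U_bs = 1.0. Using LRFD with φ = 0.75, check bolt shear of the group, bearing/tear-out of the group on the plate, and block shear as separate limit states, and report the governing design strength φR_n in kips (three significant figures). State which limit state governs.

102 kips (block shear governs)

Bolt shear: A_b = π·1²/4 = 0.7854 in²; R_n = 84 × 0.7854 × 4 × 1 = 263.9 kips → 0.75 × 263.9 = 198 kips.
Bearing: edge l_c = 1.188, r_n = 30.99 kips; interior l_c = 2.875, r_n = 52.2 kips; R_n = 30.99 + 3·52.2 = 187.6 kips → 141 kips.
Block shear: A_gv = 5.156, A_nv = 3.598, A_nt = 0.4336 in²; R_n = min(0.6F_uA_nv, 0.6F_yA_gv) + U_bs·F_u·A_nt = 136.5 kips → 102 kips.
Block shear governs: 102 kips.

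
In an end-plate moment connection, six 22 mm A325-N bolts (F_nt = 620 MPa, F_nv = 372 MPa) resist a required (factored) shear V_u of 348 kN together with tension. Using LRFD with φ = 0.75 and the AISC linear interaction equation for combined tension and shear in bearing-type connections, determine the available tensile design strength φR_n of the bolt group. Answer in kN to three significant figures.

799 kN

A_b = π·22²/4 = 380.1 mm²; f_rv = 348 × 1000 / (6 × 380.1) = 152.6 MPa.
F'_nt = 1.3 F_nt − (F_nt / φF_nv) f_rv = 1.3·620 − (620/(0.75·372))·152.6 = 466.9 MPa, capped at F_nt → F'_nt = 466.9 MPa.
R_n = F'_nt · A_b · n = 466.9 × 380.1 × 6 / 1000 = 1065 kN.
Design strength φR_n = 0.75 × 1065 = 799 kN.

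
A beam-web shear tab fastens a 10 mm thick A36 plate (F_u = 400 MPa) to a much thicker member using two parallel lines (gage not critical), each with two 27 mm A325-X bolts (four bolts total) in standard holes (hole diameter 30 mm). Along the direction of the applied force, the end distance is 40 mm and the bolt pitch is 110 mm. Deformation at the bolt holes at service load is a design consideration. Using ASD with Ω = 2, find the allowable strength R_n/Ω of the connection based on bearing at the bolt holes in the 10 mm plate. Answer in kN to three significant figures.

Per bolt r_n = 1.2 l_c t F_u ≤ 2.4 d t F_u; upper limit = 2.4 × 27 × 10 × 400 / 1000 = 259.2 kN.
Edge bolt: l_c = 40 − 30/2 = 25 mm → 1.2 × 25 × 10 × 400 / 1000 = 120 → r_n = 120 kN.
Interior bolts: l_c = 110 − 30 = 80 mm → 1.2 × 80 × 10 × 400 / 1000 = 384 → r_n = 259.2 kN.
R_n = 2 × 120 + 2 × 259.2 = 758.4 kN.
Allowable strength R_n/Ω = 758.4 / 2 = 379 kN.

379 kN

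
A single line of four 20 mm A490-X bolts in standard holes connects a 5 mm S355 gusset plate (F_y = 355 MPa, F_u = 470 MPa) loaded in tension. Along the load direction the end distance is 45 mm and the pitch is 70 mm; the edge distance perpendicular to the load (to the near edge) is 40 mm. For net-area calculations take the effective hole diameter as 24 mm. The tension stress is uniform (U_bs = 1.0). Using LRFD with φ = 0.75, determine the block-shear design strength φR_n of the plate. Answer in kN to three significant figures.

230 kN

Shear plane L_v = 45 + 3·70 = 255 mm; A_gv = 255 × 5 = 1275 mm².
A_nv = (255 − 3.5·24) × 5 = 855 mm².
A_nt = (40 − 0.5·24) × 5 = 140 mm².
0.6 F_u A_nv = 241.1 kN; 0.6 F_y A_gv = 271.6 kN → shear rupture governs the shear term.
R_n = 241.1 + 1.0 × 470 × 140 / 1000 = 306.9 kN.
Design strength φR_n = 0.75 × 306.9 = 230 kN.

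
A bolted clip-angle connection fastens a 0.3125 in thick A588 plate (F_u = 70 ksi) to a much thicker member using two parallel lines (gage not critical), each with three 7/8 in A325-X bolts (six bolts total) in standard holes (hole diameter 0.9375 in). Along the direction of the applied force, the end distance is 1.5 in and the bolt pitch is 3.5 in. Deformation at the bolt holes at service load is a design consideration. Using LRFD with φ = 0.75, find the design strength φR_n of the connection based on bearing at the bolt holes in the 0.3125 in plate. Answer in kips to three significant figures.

178 kips

Per bolt r_n = 1.2 l_c t F_u ≤ 2.4 d t F_u; upper limit = 2.4 × 0.875 × 0.3125 × 70 = 45.94 kips.
Edge bolt: l_c = 1.5 − 0.9375/2 = 1.031 in → 1.2 × 1.031 × 0.3125 × 70 = 27.07 → r_n = 27.07 kips.
Interior bolts: l_c = 3.5 − 0.9375 = 2.562 in → 1.2 × 2.562 × 0.3125 × 70 = 67.27 → r_n = 45.94 kips.
R_n = 2 × 27.07 + 4 × 45.94 = 237.9 kips.
Design strength φR_n = 0.75 × 237.9 = 178 kips.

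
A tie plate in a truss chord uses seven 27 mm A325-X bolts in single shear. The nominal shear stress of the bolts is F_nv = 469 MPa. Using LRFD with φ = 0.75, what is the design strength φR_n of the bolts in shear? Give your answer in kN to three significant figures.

1410 kN

A_b = π × 27² / 4 = 572.6 mm².
R_n = F_nv · A_b · n · n_s = 469 × 572.6 × 7 × 1 / 1000 = 1880 kN.
Design strength φR_n = 0.75 × 1880 = 1410 kN.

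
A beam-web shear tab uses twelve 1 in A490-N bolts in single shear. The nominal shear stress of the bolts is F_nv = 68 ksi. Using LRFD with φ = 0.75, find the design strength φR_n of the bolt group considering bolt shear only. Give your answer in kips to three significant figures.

481 kips

A_b = π × 1² / 4 = 0.7854 in².
R_n = F_nv · A_b · n · n_s = 68 × 0.7854 × 12 × 1 = 640.9 kips.
Design strength φR_n = 0.75 × 640.9 = 481 kips.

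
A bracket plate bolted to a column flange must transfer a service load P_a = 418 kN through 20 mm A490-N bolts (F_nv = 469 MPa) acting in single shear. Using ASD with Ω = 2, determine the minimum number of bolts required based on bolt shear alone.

A_b = π·20²/4 = 314.2 mm².
Per-bolt allowable strength R_n/Ω = 469 × 314.2 × 1 / 1000 / 2 = 73.67 kN.
n ≥ 418 / 73.67 = 5.674 → use 6 bolts.

6 bolts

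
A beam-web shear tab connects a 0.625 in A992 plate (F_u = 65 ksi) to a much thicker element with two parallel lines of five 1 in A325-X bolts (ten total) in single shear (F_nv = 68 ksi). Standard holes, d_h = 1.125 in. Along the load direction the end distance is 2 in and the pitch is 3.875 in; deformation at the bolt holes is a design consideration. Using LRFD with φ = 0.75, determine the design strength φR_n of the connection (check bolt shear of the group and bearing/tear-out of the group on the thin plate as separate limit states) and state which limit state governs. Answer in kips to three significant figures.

401 kips (bolt shear governs)

Bolt shear: A_b = π·1²/4 = 0.7854 in²; R_n = 68 × 0.7854 × 10 × 1 = 534.1 kips → 0.75 × 534.1 = 401 kips.
Bearing (1.2 l_c t F_u ≤ 2.4 d t F_u): upper limit = 2.4·1·0.625·65 = 97.5 kips.
  Edge l_c = 2 − 1.125/2 = 1.438 → r_n = 70.08 kips; interior l_c = 3.875 − 1.125 = 2.75 → r_n = 97.5 kips.
  R_n,bearing = 2·70.08 + 8·97.5 = 920.2 kips → 0.75 × 920.2 = 690 kips.
Bolt shear governs: 401 kips.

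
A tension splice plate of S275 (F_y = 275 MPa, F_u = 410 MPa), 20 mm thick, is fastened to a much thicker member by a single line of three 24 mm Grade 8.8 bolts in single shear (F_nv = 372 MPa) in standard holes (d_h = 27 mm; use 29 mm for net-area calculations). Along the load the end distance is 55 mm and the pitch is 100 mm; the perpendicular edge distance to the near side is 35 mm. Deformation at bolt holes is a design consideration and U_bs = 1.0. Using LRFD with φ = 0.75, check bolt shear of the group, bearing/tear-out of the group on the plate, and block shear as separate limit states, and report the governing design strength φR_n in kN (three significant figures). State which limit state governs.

379 kN (bolt shear governs)

Bolt shear: A_b = π·24²/4 = 452.4 mm²; R_n = 372 × 452.4 × 3 × 1 / 1000 = 504.9 kN → 0.75 × 504.9 = 379 kN.
Bearing: edge l_c = 41.5, r_n = 408.4 kN; interior l_c = 73, r_n = 472.3 kN; R_n = 408.4 + 2·472.3 = 1353 kN → 1010 kN.
Block shear: A_gv = 5100, A_nv = 3650, A_nt = 410 mm²; R_n = min(0.6F_uA_nv, 0.6F_yA_gv) + U_bs·F_u·A_nt = 1010 kN → 757 kN.
Bolt shear governs: 379 kN.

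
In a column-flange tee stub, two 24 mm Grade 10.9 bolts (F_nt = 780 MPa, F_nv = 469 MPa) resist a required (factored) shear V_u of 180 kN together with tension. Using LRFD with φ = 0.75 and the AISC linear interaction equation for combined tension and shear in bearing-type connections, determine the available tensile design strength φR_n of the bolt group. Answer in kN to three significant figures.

A_b = π·24²/4 = 452.4 mm²; f_rv = 180 × 1000 / (2 × 452.4) = 198.9 MPa.
F'_nt = 1.3 F_nt − (F_nt / φF_nv) f_rv = 1.3·780 − (780/(0.75·469))·198.9 = 572.8 MPa, capped at F_nt → F'_nt = 572.8 MPa.
R_n = F'_nt · A_b · n = 572.8 × 452.4 × 2 / 1000 = 518.3 kN.
Design strength φR_n = 0.75 × 518.3 = 389 kN.

389 kN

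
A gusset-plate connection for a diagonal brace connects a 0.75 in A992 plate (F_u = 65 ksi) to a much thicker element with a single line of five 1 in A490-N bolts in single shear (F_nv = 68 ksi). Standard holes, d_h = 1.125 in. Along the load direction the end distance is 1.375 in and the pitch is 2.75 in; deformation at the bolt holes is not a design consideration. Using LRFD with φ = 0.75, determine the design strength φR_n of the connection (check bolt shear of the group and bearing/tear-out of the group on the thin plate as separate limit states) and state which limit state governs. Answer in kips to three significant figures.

200 kips (bolt shear governs)

Bolt shear: A_b = π·1²/4 = 0.7854 in²; R_n = 68 × 0.7854 × 5 × 1 = 267 kips → 0.75 × 267 = 200 kips.
Bearing (1.5 l_c t F_u ≤ 3.0 d t F_u): upper limit = 3.0·1·0.75·65 = 146.2 kips.
  Edge l_c = 1.375 − 1.125/2 = 0.8125 → r_n = 59.41 kips; interior l_c = 2.75 − 1.125 = 1.625 → r_n = 118.8 kips.
  R_n,bearing = 1·59.41 + 4·118.8 = 534.7 kips → 0.75 × 534.7 = 401 kips.
Bolt shear governs: 200 kips.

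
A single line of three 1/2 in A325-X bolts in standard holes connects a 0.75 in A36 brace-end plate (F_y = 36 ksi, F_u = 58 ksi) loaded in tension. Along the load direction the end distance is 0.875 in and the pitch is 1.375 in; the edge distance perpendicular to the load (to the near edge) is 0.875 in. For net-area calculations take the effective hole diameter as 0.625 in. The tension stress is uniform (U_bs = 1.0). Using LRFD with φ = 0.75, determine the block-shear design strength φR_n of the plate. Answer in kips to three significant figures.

58.7 kips

Shear plane L_v = 0.875 + 2·1.375 = 3.625 in; A_gv = 3.625 × 0.75 = 2.719 in².
A_nv = (3.625 − 2.5·0.625) × 0.75 = 1.547 in².
A_nt = (0.875 − 0.5·0.625) × 0.75 = 0.4219 in².
0.6 F_u A_nv = 53.83 kips; 0.6 F_y A_gv = 58.72 kips → shear rupture governs the shear term.
R_n = 53.83 + 1.0 × 58 × 0.4219 = 78.3 kips.
Design strength φR_n = 0.75 × 78.3 = 58.7 kips.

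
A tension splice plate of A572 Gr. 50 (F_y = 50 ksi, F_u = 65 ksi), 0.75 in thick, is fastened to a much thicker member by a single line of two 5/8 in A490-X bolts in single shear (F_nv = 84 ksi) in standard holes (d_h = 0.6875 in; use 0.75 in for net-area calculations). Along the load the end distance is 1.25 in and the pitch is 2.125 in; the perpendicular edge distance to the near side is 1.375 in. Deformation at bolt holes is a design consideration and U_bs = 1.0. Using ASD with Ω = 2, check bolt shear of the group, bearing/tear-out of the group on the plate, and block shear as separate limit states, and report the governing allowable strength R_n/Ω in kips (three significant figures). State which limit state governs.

25.8 kips (bolt shear governs)

Bolt shear: A_b = π·0.625²/4 = 0.3068 in²; R_n = 84 × 0.3068 × 2 × 1 = 51.54 kips → 51.54 / 2 = 25.8 kips.
Bearing: edge l_c = 0.9062, r_n = 53.02 kips; interior l_c = 1.438, r_n = 73.12 kips; R_n = 53.02 + 1·73.12 = 126.1 kips → 63.1 kips.
Block shear: A_gv = 2.531, A_nv = 1.688, A_nt = 0.75 in²; R_n = min(0.6F_uA_nv, 0.6F_yA_gv) + U_bs·F_u·A_nt = 114.6 kips → 57.3 kips.
Bolt shear governs: 25.8 kips.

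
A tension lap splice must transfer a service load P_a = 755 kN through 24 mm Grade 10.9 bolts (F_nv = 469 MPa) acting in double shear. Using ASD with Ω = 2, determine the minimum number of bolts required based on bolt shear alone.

A_b = π·24²/4 = 452.4 mm².
Per-bolt allowable strength R_n/Ω = 469 × 452.4 × 2 / 1000 / 2 = 212.2 kN.
n ≥ 755 / 212.2 = 3.558 → use 4 bolts.

4 bolts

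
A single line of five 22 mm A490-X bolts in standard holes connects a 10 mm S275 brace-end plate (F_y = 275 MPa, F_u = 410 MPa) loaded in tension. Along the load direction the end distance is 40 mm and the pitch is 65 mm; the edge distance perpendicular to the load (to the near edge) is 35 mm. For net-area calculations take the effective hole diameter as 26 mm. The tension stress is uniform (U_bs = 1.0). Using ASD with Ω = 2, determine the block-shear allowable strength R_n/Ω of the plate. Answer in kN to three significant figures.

Shear plane L_v = 40 + 4·65 = 300 mm; A_gv = 300 × 10 = 3000 mm².
A_nv = (300 − 4.5·26) × 10 = 1830 mm².
A_nt = (35 − 0.5·26) × 10 = 220 mm².
0.6 F_u A_nv = 450.2 kN; 0.6 F_y A_gv = 495 kN → shear rupture governs the shear term.
R_n = 450.2 + 1.0 × 410 × 220 / 1000 = 540.4 kN.
Allowable strength R_n/Ω = 540.4 / 2 = 270 kN.

270 kN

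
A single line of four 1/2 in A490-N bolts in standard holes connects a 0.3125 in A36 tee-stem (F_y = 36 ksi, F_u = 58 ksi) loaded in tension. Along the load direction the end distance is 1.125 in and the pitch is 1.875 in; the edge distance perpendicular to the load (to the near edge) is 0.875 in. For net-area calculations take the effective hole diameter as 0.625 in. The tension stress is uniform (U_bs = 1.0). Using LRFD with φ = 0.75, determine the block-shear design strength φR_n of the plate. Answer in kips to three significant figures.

41.8 kips

Shear plane L_v = 1.125 + 3·1.875 = 6.75 in; A_gv = 6.75 × 0.3125 = 2.109 in².
A_nv = (6.75 − 3.5·0.625) × 0.3125 = 1.426 in².
A_nt = (0.875 − 0.5·0.625) × 0.3125 = 0.1758 in².
0.6 F_u A_nv = 49.62 kips; 0.6 F_y A_gv = 45.56 kips → shear yielding governs the shear term.
R_n = 45.56 + 1.0 × 58 × 0.1758 = 55.76 kips.
Design strength φR_n = 0.75 × 55.76 = 41.8 kips.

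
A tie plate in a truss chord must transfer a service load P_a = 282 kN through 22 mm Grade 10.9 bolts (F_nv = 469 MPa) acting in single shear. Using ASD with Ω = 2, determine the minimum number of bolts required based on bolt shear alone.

4 bolts

A_b = π·22²/4 = 380.1 mm².
Per-bolt allowable strength R_n/Ω = 469 × 380.1 × 1 / 1000 / 2 = 89.14 kN.
n ≥ 282 / 89.14 = 3.164 → use 4 bolts.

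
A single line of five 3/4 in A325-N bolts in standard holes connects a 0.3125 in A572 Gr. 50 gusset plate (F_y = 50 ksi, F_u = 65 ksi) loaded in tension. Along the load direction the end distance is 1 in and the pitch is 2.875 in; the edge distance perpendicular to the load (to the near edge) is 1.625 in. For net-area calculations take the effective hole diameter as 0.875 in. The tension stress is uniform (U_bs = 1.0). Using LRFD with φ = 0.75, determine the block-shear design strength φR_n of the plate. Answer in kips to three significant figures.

Shear plane L_v = 1 + 4·2.875 = 12.5 in; A_gv = 12.5 × 0.3125 = 3.906 in².
A_nv = (12.5 − 4.5·0.875) × 0.3125 = 2.676 in².
A_nt = (1.625 − 0.5·0.875) × 0.3125 = 0.3711 in².
0.6 F_u A_nv = 104.4 kips; 0.6 F_y A_gv = 117.2 kips → shear rupture governs the shear term.
R_n = 104.4 + 1.0 × 65 × 0.3711 = 128.5 kips.
Design strength φR_n = 0.75 × 128.5 = 96.4 kips.

96.4 kips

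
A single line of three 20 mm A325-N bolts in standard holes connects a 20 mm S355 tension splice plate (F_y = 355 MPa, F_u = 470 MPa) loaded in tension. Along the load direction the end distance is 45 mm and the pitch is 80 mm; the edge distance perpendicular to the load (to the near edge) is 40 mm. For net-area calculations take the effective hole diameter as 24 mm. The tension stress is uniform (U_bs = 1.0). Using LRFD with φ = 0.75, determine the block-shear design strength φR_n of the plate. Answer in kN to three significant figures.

811 kN

Shear plane L_v = 45 + 2·80 = 205 mm; A_gv = 205 × 20 = 4100 mm².
A_nv = (205 − 2.5·24) × 20 = 2900 mm².
A_nt = (40 − 0.5·24) × 20 = 560 mm².
0.6 F_u A_nv = 817.8 kN; 0.6 F_y A_gv = 873.3 kN → shear rupture governs the shear term.
R_n = 817.8 + 1.0 × 470 × 560 / 1000 = 1081 kN.
Design strength φR_n = 0.75 × 1081 = 811 kN.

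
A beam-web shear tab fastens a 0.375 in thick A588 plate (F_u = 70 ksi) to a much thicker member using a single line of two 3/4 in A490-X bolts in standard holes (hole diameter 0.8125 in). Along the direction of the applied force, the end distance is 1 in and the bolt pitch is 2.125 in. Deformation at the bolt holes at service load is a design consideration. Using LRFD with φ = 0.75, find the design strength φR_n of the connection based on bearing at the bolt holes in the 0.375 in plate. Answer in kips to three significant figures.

45 kips

Per bolt r_n = 1.2 l_c t F_u ≤ 2.4 d t F_u; upper limit = 2.4 × 0.75 × 0.375 × 70 = 47.25 kips.
Edge bolt: l_c = 1 − 0.8125/2 = 0.5938 in → 1.2 × 0.5938 × 0.375 × 70 = 18.7 → r_n = 18.7 kips.
Interior bolts: l_c = 2.125 − 0.8125 = 1.312 in → 1.2 × 1.312 × 0.375 × 70 = 41.34 → r_n = 41.34 kips.
R_n = 1 × 18.7 + 1 × 41.34 = 60.05 kips.
Design strength φR_n = 0.75 × 60.05 = 45 kips.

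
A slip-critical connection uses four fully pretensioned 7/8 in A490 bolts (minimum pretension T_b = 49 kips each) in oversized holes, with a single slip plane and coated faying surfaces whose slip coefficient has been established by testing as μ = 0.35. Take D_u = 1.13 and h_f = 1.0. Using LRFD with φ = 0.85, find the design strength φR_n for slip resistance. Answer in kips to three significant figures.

65.9 kips

R_n = μ · D_u · h_f · T_b · n_s · n_b = 0.35 × 1.13 × 1.0 × 49 × 1 × 4 = 77.52 kips.
Design strength φR_n = 0.85 × 77.52 = 65.9 kips.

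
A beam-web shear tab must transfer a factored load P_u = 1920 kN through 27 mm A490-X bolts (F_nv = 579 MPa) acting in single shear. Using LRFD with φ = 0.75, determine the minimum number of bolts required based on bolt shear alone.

A_b = π·27²/4 = 572.6 mm².
Per-bolt design strength φR_n = 0.75 × 579 × 572.6 × 1 / 1000 = 248.6 kN.
n ≥ 1920 / 248.6 = 7.722 → use 8 bolts.

8 bolts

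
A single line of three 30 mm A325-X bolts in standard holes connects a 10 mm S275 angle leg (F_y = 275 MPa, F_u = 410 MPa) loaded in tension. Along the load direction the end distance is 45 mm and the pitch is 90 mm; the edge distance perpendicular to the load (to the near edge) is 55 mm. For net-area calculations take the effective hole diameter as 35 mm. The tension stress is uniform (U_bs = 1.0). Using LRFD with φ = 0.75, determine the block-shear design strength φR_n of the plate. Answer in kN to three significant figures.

Shear plane L_v = 45 + 2·90 = 225 mm; A_gv = 225 × 10 = 2250 mm².
A_nv = (225 − 2.5·35) × 10 = 1375 mm².
A_nt = (55 − 0.5·35) × 10 = 375 mm².
0.6 F_u A_nv = 338.2 kN; 0.6 F_y A_gv = 371.2 kN → shear rupture governs the shear term.
R_n = 338.2 + 1.0 × 410 × 375 / 1000 = 492 kN.
Design strength φR_n = 0.75 × 492 = 369 kN.

369 kN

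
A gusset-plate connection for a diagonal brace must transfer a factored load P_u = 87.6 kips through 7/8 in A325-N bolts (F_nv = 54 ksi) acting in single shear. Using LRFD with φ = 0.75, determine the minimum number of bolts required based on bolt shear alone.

4 bolts

A_b = π·0.875²/4 = 0.6013 in².
Per-bolt design strength φR_n = 0.75 × 54 × 0.6013 × 1 = 24.35 kips.
n ≥ 87.6 / 24.35 = 3.597 → use 4 bolts.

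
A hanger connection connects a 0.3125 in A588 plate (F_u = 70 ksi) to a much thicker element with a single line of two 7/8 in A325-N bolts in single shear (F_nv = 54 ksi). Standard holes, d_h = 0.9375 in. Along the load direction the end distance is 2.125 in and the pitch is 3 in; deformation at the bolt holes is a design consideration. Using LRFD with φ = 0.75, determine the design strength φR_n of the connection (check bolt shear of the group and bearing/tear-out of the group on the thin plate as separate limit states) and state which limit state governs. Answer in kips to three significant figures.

48.7 kips (bolt shear governs)

Bolt shear: A_b = π·0.875²/4 = 0.6013 in²; R_n = 54 × 0.6013 × 2 × 1 = 64.94 kips → 0.75 × 64.94 = 48.7 kips.
Bearing (1.2 l_c t F_u ≤ 2.4 d t F_u): upper limit = 2.4·0.875·0.3125·70 = 45.94 kips.
  Edge l_c = 2.125 − 0.9375/2 = 1.656 → r_n = 43.48 kips; interior l_c = 3 − 0.9375 = 2.062 → r_n = 45.94 kips.
  R_n,bearing = 1·43.48 + 1·45.94 = 89.41 kips → 0.75 × 89.41 = 67.1 kips.
Bolt shear governs: 48.7 kips.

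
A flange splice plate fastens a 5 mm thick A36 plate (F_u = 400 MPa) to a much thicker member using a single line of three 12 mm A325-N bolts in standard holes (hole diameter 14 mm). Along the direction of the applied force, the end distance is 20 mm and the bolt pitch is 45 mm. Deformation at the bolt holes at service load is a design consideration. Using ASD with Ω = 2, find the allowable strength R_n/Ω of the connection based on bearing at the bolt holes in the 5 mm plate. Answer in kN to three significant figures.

73.2 kN

Per bolt r_n = 1.2 l_c t F_u ≤ 2.4 d t F_u; upper limit = 2.4 × 12 × 5 × 400 / 1000 = 57.6 kN.
Edge bolt: l_c = 20 − 14/2 = 13 mm → 1.2 × 13 × 5 × 400 / 1000 = 31.2 → r_n = 31.2 kN.
Interior bolts: l_c = 45 − 14 = 31 mm → 1.2 × 31 × 5 × 400 / 1000 = 74.4 → r_n = 57.6 kN.
R_n = 1 × 31.2 + 2 × 57.6 = 146.4 kN.
Allowable strength R_n/Ω = 146.4 / 2 = 73.2 kN.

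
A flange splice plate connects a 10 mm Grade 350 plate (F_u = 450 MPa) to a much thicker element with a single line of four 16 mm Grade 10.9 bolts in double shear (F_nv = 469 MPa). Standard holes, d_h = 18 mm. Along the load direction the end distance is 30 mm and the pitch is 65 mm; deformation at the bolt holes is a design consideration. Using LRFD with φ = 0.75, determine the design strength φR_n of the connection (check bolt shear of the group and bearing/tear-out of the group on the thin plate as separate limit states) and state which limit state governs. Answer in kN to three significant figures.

474 kN (bearing governs)

Bolt shear: A_b = π·16²/4 = 201.1 mm²; R_n = 469 × 201.1 × 4 × 2 / 1000 = 754.4 kN → 0.75 × 754.4 = 566 kN.
Bearing (1.2 l_c t F_u ≤ 2.4 d t F_u): upper limit = 2.4·16·10·450 / 1000 = 172.8 kN.
  Edge l_c = 30 − 18/2 = 21 → r_n = 113.4 kN; interior l_c = 65 − 18 = 47 → r_n = 172.8 kN.
  R_n,bearing = 1·113.4 + 3·172.8 = 631.8 kN → 0.75 × 631.8 = 474 kN.
Bearing governs: 474 kN.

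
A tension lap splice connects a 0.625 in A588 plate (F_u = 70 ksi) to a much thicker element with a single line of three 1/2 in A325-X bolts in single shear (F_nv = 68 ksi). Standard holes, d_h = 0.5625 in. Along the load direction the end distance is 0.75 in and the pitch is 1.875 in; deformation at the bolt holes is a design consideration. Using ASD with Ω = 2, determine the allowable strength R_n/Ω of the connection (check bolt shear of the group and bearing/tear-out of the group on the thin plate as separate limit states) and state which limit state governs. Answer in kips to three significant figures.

Bolt shear: A_b = π·0.5²/4 = 0.1963 in²; R_n = 68 × 0.1963 × 3 × 1 = 40.06 kips → 40.06 / 2 = 20 kips.
Bearing (1.2 l_c t F_u ≤ 2.4 d t F_u): upper limit = 2.4·0.5·0.625·70 = 52.5 kips.
  Edge l_c = 0.75 − 0.5625/2 = 0.4688 → r_n = 24.61 kips; interior l_c = 1.875 − 0.5625 = 1.312 → r_n = 52.5 kips.
  R_n,bearing = 1·24.61 + 2·52.5 = 129.6 kips → 129.6 / 2 = 64.8 kips.
Bolt shear governs: 20 kips.

20 kips (bolt shear governs)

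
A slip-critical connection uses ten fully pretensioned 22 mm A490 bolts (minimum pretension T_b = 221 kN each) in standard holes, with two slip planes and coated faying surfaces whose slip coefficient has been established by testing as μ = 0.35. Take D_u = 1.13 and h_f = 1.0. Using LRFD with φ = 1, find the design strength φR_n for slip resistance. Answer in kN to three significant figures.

1750 kN

R_n = μ · D_u · h_f · T_b · n_s · n_b = 0.35 × 1.13 × 1.0 × 221 × 2 × 10 = 1748 kN.
Design strength φR_n = 1 × 1748 = 1750 kN.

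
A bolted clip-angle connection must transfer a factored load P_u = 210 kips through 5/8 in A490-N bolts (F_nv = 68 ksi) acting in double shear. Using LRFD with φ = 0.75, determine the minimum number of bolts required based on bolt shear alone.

A_b = π·0.625²/4 = 0.3068 in².
Per-bolt design strength φR_n = 0.75 × 68 × 0.3068 × 2 = 31.29 kips.
n ≥ 210 / 31.29 = 6.711 → use 7 bolts.

7 bolts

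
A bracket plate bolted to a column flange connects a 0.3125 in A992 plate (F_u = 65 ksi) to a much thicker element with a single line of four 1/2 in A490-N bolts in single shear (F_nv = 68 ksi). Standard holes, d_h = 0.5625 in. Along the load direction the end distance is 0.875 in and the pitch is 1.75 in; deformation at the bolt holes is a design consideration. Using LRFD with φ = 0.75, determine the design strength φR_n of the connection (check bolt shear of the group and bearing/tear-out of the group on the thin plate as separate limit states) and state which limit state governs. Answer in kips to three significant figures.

40.1 kips (bolt shear governs)

Bolt shear: A_b = π·0.5²/4 = 0.1963 in²; R_n = 68 × 0.1963 × 4 × 1 = 53.41 kips → 0.75 × 53.41 = 40.1 kips.
Bearing (1.2 l_c t F_u ≤ 2.4 d t F_u): upper limit = 2.4·0.5·0.3125·65 = 24.38 kips.
  Edge l_c = 0.875 − 0.5625/2 = 0.5938 → r_n = 14.47 kips; interior l_c = 1.75 − 0.5625 = 1.188 → r_n = 24.38 kips.
  R_n,bearing = 1·14.47 + 3·24.38 = 87.6 kips → 0.75 × 87.6 = 65.7 kips.
Bolt shear governs: 40.1 kips.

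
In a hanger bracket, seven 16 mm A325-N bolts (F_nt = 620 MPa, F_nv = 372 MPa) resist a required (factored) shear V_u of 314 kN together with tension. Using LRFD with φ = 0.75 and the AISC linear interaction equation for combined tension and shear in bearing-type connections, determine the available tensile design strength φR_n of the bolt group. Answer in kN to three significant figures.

A_b = π·16²/4 = 201.1 mm²; f_rv = 314 × 1000 / (7 × 201.1) = 223.1 MPa.
F'_nt = 1.3 F_nt − (F_nt / φF_nv) f_rv = 1.3·620 − (620/(0.75·372))·223.1 = 310.2 MPa, capped at F_nt → F'_nt = 310.2 MPa.
R_n = F'_nt · A_b · n = 310.2 × 201.1 × 7 / 1000 = 436.6 kN.
Design strength φR_n = 0.75 × 436.6 = 327 kN.

327 kN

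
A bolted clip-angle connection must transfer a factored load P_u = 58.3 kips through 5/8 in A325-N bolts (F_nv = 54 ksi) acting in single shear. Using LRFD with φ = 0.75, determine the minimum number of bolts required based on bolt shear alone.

A_b = π·0.625²/4 = 0.3068 in².
Per-bolt design strength φR_n = 0.75 × 54 × 0.3068 × 1 = 12.43 kips.
n ≥ 58.3 / 12.43 = 4.692 → use 5 bolts.

5 bolts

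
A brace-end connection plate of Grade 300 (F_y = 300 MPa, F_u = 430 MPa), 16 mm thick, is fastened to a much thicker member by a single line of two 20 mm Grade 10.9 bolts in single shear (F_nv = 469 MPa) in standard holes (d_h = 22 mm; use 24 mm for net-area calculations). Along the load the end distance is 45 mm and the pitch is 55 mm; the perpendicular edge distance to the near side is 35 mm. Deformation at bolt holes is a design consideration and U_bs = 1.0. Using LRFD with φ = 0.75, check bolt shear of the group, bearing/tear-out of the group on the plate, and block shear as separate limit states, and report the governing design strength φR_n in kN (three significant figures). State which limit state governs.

Bolt shear: A_b = π·20²/4 = 314.2 mm²; R_n = 469 × 314.2 × 2 × 1 / 1000 = 294.7 kN → 0.75 × 294.7 = 221 kN.
Bearing: edge l_c = 34, r_n = 280.7 kN; interior l_c = 33, r_n = 272.4 kN; R_n = 280.7 + 1·272.4 = 553.2 kN → 415 kN.
Block shear: A_gv = 1600, A_nv = 1024, A_nt = 368 mm²; R_n = min(0.6F_uA_nv, 0.6F_yA_gv) + U_bs·F_u·A_nt = 422.4 kN → 317 kN.
Bolt shear governs: 221 kN.

221 kN (bolt shear governs)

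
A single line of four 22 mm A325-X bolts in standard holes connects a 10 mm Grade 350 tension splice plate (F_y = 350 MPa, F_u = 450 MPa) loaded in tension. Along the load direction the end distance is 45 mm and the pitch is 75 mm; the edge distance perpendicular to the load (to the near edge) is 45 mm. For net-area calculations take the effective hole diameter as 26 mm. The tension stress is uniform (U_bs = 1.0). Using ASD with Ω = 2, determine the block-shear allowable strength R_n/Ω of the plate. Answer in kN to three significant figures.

Shear plane L_v = 45 + 3·75 = 270 mm; A_gv = 270 × 10 = 2700 mm².
A_nv = (270 − 3.5·26) × 10 = 1790 mm².
A_nt = (45 − 0.5·26) × 10 = 320 mm².
0.6 F_u A_nv = 483.3 kN; 0.6 F_y A_gv = 567 kN → shear rupture governs the shear term.
R_n = 483.3 + 1.0 × 450 × 320 / 1000 = 627.3 kN.
Allowable strength R_n/Ω = 627.3 / 2 = 314 kN.

314 kN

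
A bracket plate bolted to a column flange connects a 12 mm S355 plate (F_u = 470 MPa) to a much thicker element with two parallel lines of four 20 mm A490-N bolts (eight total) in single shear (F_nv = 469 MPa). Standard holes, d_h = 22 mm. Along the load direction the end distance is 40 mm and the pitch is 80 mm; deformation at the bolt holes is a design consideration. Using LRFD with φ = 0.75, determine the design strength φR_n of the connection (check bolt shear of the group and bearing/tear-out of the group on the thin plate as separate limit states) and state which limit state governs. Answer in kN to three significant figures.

Bolt shear: A_b = π·20²/4 = 314.2 mm²; R_n = 469 × 314.2 × 8 × 1 / 1000 = 1179 kN → 0.75 × 1179 = 884 kN.
Bearing (1.2 l_c t F_u ≤ 2.4 d t F_u): upper limit = 2.4·20·12·470 / 1000 = 270.7 kN.
  Edge l_c = 40 − 22/2 = 29 → r_n = 196.3 kN; interior l_c = 80 − 22 = 58 → r_n = 270.7 kN.
  R_n,bearing = 2·196.3 + 6·270.7 = 2017 kN → 0.75 × 2017 = 1510 kN.
Bolt shear governs: 884 kN.

884 kN (bolt shear governs)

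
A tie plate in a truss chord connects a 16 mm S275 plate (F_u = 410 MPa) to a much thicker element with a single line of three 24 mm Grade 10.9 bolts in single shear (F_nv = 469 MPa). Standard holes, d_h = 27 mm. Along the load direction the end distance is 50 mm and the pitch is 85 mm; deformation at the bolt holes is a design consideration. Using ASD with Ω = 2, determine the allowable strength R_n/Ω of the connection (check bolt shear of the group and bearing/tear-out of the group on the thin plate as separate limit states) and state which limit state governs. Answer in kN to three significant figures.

318 kN (bolt shear governs)

Bolt shear: A_b = π·24²/4 = 452.4 mm²; R_n = 469 × 452.4 × 3 × 1 / 1000 = 636.5 kN → 636.5 / 2 = 318 kN.
Bearing (1.2 l_c t F_u ≤ 2.4 d t F_u): upper limit = 2.4·24·16·410 / 1000 = 377.9 kN.
  Edge l_c = 50 − 27/2 = 36.5 → r_n = 287.3 kN; interior l_c = 85 − 27 = 58 → r_n = 377.9 kN.
  R_n,bearing = 1·287.3 + 2·377.9 = 1043 kN → 1043 / 2 = 522 kN.
Bolt shear governs: 318 kN.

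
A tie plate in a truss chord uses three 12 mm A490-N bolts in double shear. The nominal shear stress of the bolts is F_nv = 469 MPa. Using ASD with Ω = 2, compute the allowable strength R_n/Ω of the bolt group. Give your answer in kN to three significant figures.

A_b = π × 12² / 4 = 113.1 mm².
R_n = F_nv · A_b · n · n_s = 469 × 113.1 × 3 × 2 / 1000 = 318.3 kN.
Allowable strength R_n/Ω = 318.3 / 2 = 159 kN.

159 kN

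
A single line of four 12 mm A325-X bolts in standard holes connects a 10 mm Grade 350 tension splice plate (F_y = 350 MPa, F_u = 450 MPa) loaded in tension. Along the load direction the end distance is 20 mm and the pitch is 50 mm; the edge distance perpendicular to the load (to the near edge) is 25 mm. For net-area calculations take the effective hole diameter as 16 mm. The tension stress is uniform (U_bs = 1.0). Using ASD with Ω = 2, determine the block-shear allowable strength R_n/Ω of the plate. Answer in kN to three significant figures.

192 kN

Shear plane L_v = 20 + 3·50 = 170 mm; A_gv = 170 × 10 = 1700 mm².
A_nv = (170 − 3.5·16) × 10 = 1140 mm².
A_nt = (25 − 0.5·16) × 10 = 170 mm².
0.6 F_u A_nv = 307.8 kN; 0.6 F_y A_gv = 357 kN → shear rupture governs the shear term.
R_n = 307.8 + 1.0 × 450 × 170 / 1000 = 384.3 kN.
Allowable strength R_n/Ω = 384.3 / 2 = 192 kN.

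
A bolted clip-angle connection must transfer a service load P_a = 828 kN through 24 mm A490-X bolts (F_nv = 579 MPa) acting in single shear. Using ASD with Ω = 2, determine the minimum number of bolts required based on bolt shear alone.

7 bolts

A_b = π·24²/4 = 452.4 mm².
Per-bolt allowable strength R_n/Ω = 579 × 452.4 × 1 / 1000 / 2 = 131 kN.
n ≥ 828 / 131 = 6.322 → use 7 bolts.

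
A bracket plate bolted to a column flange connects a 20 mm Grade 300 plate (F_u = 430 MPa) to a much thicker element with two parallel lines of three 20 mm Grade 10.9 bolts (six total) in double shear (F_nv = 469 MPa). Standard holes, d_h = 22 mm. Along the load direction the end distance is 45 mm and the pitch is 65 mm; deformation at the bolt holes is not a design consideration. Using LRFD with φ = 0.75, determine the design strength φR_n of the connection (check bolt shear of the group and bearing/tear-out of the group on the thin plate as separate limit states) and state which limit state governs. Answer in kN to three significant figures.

Bolt shear: A_b = π·20²/4 = 314.2 mm²; R_n = 469 × 314.2 × 6 × 2 / 1000 = 1768 kN → 0.75 × 1768 = 1330 kN.
Bearing (1.5 l_c t F_u ≤ 3.0 d t F_u): upper limit = 3.0·20·20·430 / 1000 = 516 kN.
  Edge l_c = 45 − 22/2 = 34 → r_n = 438.6 kN; interior l_c = 65 − 22 = 43 → r_n = 516 kN.
  R_n,bearing = 2·438.6 + 4·516 = 2941 kN → 0.75 × 2941 = 2210 kN.
Bolt shear governs: 1330 kN.

1330 kN (bolt shear governs)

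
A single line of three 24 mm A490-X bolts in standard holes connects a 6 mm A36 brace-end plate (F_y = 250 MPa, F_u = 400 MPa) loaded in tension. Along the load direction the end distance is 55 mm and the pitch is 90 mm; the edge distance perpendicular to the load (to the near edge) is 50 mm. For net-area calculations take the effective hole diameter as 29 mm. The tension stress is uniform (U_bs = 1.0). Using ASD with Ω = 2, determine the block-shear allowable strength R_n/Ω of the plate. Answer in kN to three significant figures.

Shear plane L_v = 55 + 2·90 = 235 mm; A_gv = 235 × 6 = 1410 mm².
A_nv = (235 − 2.5·29) × 6 = 975 mm².
A_nt = (50 − 0.5·29) × 6 = 213 mm².
0.6 F_u A_nv = 234 kN; 0.6 F_y A_gv = 211.5 kN → shear yielding governs the shear term.
R_n = 211.5 + 1.0 × 400 × 213 / 1000 = 296.7 kN.
Allowable strength R_n/Ω = 296.7 / 2 = 148 kN.

148 kN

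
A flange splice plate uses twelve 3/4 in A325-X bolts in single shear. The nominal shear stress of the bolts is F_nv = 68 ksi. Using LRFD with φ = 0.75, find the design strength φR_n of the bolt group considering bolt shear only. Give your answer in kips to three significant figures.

A_b = π × 0.75² / 4 = 0.4418 in².
R_n = F_nv · A_b · n · n_s = 68 × 0.4418 × 12 × 1 = 360.5 kips.
Design strength φR_n = 0.75 × 360.5 = 270 kips.

270 kips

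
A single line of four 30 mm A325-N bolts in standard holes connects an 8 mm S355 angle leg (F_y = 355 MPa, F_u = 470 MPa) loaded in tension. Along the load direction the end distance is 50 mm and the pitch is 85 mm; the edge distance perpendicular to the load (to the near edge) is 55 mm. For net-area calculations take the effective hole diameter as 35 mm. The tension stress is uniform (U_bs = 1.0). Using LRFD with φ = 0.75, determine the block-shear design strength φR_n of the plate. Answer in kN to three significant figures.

415 kN

Shear plane L_v = 50 + 3·85 = 305 mm; A_gv = 305 × 8 = 2440 mm².
A_nv = (305 − 3.5·35) × 8 = 1460 mm².
A_nt = (55 − 0.5·35) × 8 = 300 mm².
0.6 F_u A_nv = 411.7 kN; 0.6 F_y A_gv = 519.7 kN → shear rupture governs the shear term.
R_n = 411.7 + 1.0 × 470 × 300 / 1000 = 552.7 kN.
Design strength φR_n = 0.75 × 552.7 = 415 kN.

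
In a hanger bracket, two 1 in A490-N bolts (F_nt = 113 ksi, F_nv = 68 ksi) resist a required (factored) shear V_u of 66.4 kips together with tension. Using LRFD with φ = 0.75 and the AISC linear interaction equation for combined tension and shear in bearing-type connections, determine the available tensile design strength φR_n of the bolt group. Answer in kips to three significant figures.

62.7 kips

A_b = π·1²/4 = 0.7854 in²; f_rv = 66.4 / (2 × 0.7854) = 42.27 ksi.
F'_nt = 1.3 F_nt − (F_nt / φF_nv) f_rv = 1.3·113 − (113/(0.75·68))·42.27 = 53.24 ksi, capped at F_nt → F'_nt = 53.24 ksi.
R_n = F'_nt · A_b · n = 53.24 × 0.7854 × 2 = 83.63 kips.
Design strength φR_n = 0.75 × 83.63 = 62.7 kips.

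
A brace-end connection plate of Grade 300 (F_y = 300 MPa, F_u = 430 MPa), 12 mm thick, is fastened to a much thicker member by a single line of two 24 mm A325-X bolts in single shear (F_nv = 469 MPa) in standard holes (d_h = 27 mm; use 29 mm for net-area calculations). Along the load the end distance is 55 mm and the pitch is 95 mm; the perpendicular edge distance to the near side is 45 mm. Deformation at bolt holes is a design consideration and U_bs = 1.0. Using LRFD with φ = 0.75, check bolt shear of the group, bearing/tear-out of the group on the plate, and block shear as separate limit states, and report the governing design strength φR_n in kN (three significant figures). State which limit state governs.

Bolt shear: A_b = π·24²/4 = 452.4 mm²; R_n = 469 × 452.4 × 2 × 1 / 1000 = 424.3 kN → 0.75 × 424.3 = 318 kN.
Bearing: edge l_c = 41.5, r_n = 257 kN; interior l_c = 68, r_n = 297.2 kN; R_n = 257 + 1·297.2 = 554.2 kN → 416 kN.
Block shear: A_gv = 1800, A_nv = 1278, A_nt = 366 mm²; R_n = min(0.6F_uA_nv, 0.6F_yA_gv) + U_bs·F_u·A_nt = 481.4 kN → 361 kN.
Bolt shear governs: 318 kN.

318 kN (bolt shear governs)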